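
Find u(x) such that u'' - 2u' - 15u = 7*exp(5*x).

Characteristic equation r² - 2r - 15 = 0 factors as (r + 3)(r - 5) = 0, so r = -3, 5.
Hence u_h = C1*exp(-3*x) + C2*exp(5*x).
Since exp(5*x) solves the homogeneous equation (r = 5 is a root of multiplicity 1), multiply the trial by x. Try u_p = A*x*exp(5*x). Substituting into the equation and dividing by exp(5*x) gives A = 7/8, so u_p = 7*x*exp(5*x)/8.

u = C1*exp(-3*x) + C2*exp(5*x) + 7*x*exp(5*x)/8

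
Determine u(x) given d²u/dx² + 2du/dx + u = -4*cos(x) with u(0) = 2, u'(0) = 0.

u = -2*sin(x) + 2*exp(-x) + 4*x*exp(-x)

Characteristic equation r² + 2r + 1 = 0 has discriminant (2)² - 4·(1) = 0, so r = -1 is a repeated root.
Hence u_h = (C1 + C2*x)*exp(-x).
Try u_p = A*cos(x) + B*sin(x). Substituting and equating the coefficients of cos(x) and sin(x) gives A = 0, B = -2, so u_p = -2*sin(x).
General solution: u = -2*sin(x) + C1*exp(-x) + C2*x*exp(-x).
Apply the initial conditions: u(0) = C1 = 2 and u'(0) = -2 + C2 - C1 = 0. Solving gives C1 = 2, C2 = 4.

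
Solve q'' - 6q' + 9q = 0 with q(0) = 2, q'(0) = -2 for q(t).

q = 2*exp(3*t) - 8*t*exp(3*t)

Characteristic equation r² - 6r + 9 = 0 has discriminant (-6)² - 4·(9) = 0, so r = 3 is a repeated root.
Hence q_h = (C1 + C2*t)*exp(3*t).
Apply the initial conditions: q(0) = C1 = 2 and q'(0) = C2 + 3*C1 = -2. Solving gives C1 = 2, C2 = -8.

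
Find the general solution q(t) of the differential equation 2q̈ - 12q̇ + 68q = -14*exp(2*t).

Divide through by 2: q'' - 6q' + 34q = -7*exp(2*t).
Characteristic equation r² - 6r + 34 = 0 has discriminant (-6)² - 4·(34) = -100 < 0, so r = 3 ± 5i.
Hence q_h = C1*cos(5*t)*exp(3*t) + C2*exp(3*t)*sin(5*t).
Try q_p = A*exp(2*t). Substituting into the equation and dividing by exp(2*t) gives A = -7/26, so q_p = -7*exp(2*t)/26.

q = -7*exp(2*t)/26 + C1*cos(5*t)*exp(3*t) + C2*exp(3*t)*sin(5*t)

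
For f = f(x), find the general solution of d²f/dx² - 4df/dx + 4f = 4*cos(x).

Characteristic equation r² - 4r + 4 = 0 has discriminant (-4)² - 4·(4) = 0, so r = 2 is a repeated root.
Hence f_h = (C1 + C2*x)*exp(2*x).
Try f_p = A*cos(x) + B*sin(x). Substituting and equating the coefficients of cos(x) and sin(x) gives A = 12/25, B = -16/25, so f_p = -16*sin(x)/25 + 12*cos(x)/25.

f = -16*sin(x)/25 + 12*cos(x)/25 + C1*exp(2*x) + C2*x*exp(2*x)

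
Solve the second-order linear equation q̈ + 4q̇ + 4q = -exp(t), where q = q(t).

q = -exp(t)/9 + C1*exp(-2*t) + C2*t*exp(-2*t)

Characteristic equation r² + 4r + 4 = 0 has discriminant (4)² - 4·(4) = 0, so r = -2 is a repeated root.
Hence q_h = (C1 + C2*t)*exp(-2*t).
Try q_p = A*exp(t). Substituting into the equation and dividing by exp(t) gives A = -1/9, so q_p = -exp(t)/9.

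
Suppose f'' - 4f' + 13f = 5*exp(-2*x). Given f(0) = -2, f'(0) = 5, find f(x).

f = exp(-2*x)/5 - 11*cos(3*x)*exp(2*x)/5 + 49*exp(2*x)*sin(3*x)/15

Characteristic equation r² - 4r + 13 = 0 has discriminant (-4)² - 4·(13) = -36 < 0, so r = 2 ± 3i.
Hence f_h = C1*cos(3*x)*exp(2*x) + C2*exp(2*x)*sin(3*x).
Try f_p = A*exp(-2*x). Substituting into the equation and dividing by exp(-2*x) gives A = 1/5, so f_p = exp(-2*x)/5.
General solution: f = exp(-2*x)/5 + C1*cos(3*x)*exp(2*x) + C2*exp(2*x)*sin(3*x).
Apply the initial conditions: f(0) = 1/5 + C1 = -2 and f'(0) = -2/5 + 2*C1 + 3*C2 = 5. Solving gives C1 = -11/5, C2 = 49/15.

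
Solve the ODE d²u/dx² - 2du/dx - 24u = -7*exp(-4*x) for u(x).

u = C1*exp(-4*x) + C2*exp(6*x) + 7*x*exp(-4*x)/10

Characteristic equation r² - 2r - 24 = 0 factors as (r + 4)(r - 6) = 0, so r = -4, 6.
Hence u_h = C1*exp(-4*x) + C2*exp(6*x).
Since exp(-4*x) solves the homogeneous equation (r = -4 is a root of multiplicity 1), multiply the trial by x. Try u_p = A*x*exp(-4*x). Substituting into the equation and dividing by exp(-4*x) gives A = 7/10, so u_p = 7*x*exp(-4*x)/10.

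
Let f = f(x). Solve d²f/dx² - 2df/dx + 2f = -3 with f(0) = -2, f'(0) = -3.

Characteristic equation r² - 2r + 2 = 0 has discriminant (-2)² - 4·(2) = -4 < 0, so r = 1 ± i.
Hence f_h = C1*cos(x)*exp(x) + C2*exp(x)*sin(x).
For the particular solution try f_p = A0. Substituting and matching coefficients of each power of x gives A0 = -3/2, so f_p = -3/2.
General solution: f = -3/2 + C1*cos(x)*exp(x) + C2*exp(x)*sin(x).
Apply the initial conditions: f(0) = -3/2 + C1 = -2 and f'(0) = C1 + C2 = -3. Solving gives C1 = -1/2, C2 = -5/2.

f = -3/2 - 5*exp(x)*sin(x)/2 - cos(x)*exp(x)/2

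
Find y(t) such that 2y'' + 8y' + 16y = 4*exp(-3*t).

y = 2*exp(-3*t)/5 + C1*cos(2*t)*exp(-2*t) + C2*exp(-2*t)*sin(2*t)

Divide through by 2: y'' + 4y' + 8y = 2*exp(-3*t).
Characteristic equation r² + 4r + 8 = 0 has discriminant (4)² - 4·(8) = -16 < 0, so r = -2 ± 2i.
Hence y_h = C1*cos(2*t)*exp(-2*t) + C2*exp(-2*t)*sin(2*t).
Try y_p = A*exp(-3*t). Substituting into the equation and dividing by exp(-3*t) gives A = 2/5, so y_p = 2*exp(-3*t)/5.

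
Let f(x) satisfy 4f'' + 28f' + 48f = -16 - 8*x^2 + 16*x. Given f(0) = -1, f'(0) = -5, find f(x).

f = -265/432 - 191*exp(-3*x)/27 - x**2/6 + 19*x/36 + 107*exp(-4*x)/16

Divide through by 4: f'' + 7f' + 12f = -4 - 2*x^2 + 4*x.
Characteristic equation r² + 7r + 12 = 0 factors as (r + 4)(r + 3) = 0, so r = -4, -3.
Hence f_h = C1*exp(-4*x) + C2*exp(-3*x).
For the particular solution try f_p = A0 + A1*x + A2*x^2. Substituting and matching coefficients of each power of x gives A0 = -265/432, A1 = 19/36, A2 = -1/6, so f_p = -265/432 - x^2/6 + 19*x/36.
General solution: f = -265/432 - x^2/6 + 19*x/36 + C1*exp(-4*x) + C2*exp(-3*x).
Apply the initial conditions: f(0) = -265/432 + C1 + C2 = -1 and f'(0) = 19/36 - 4*C1 - 3*C2 = -5. Solving gives C1 = 107/16, C2 = -191/27.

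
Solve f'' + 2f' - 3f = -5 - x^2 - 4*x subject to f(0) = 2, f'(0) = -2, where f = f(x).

Characteristic equation r² + 2r - 3 = 0 factors as (r - 1)(r + 3) = 0, so r = 1, -3.
Hence f_h = C1*exp(x) + C2*exp(-3*x).
For the particular solution try f_p = A0 + A1*x + A2*x^2. Substituting and matching coefficients of each power of x gives A0 = 83/27, A1 = 16/9, A2 = 1/3, so f_p = 83/27 + x^2/3 + 16*x/9.
General solution: f = 83/27 + x^2/3 + 16*x/9 + C1*exp(x) + C2*exp(-3*x).
Apply the initial conditions: f(0) = 83/27 + C1 + C2 = 2 and f'(0) = 16/9 + C1 - 3*C2 = -2. Solving gives C1 = -7/4, C2 = 73/108.

f = 83/27 - 7*exp(x)/4 + x**2/3 + 16*x/9 + 73*exp(-3*x)/108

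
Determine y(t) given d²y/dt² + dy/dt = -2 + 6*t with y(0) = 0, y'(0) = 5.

Characteristic equation r² + r = 0 factors as (r + 1)r = 0, so r = -1, 0.
Hence y_h = C1*exp(-t) + C2.
Since 0 is a characteristic root (multiplicity 1), multiply the polynomial trial by t: try y_p = t*(A0 + A1*t). Substituting and matching coefficients of each power of t gives A0 = -8, A1 = 3, so y_p = -8*t + 3*t^2.
General solution: y = C2 - 8*t + 3*t^2 + C1*exp(-t).
Apply the initial conditions: y(0) = C1 + C2 = 0 and y'(0) = -8 - C1 = 5. Solving gives C1 = -13, C2 = 13.

y = 13 - 13*exp(-t) - 8*t + 3*t**2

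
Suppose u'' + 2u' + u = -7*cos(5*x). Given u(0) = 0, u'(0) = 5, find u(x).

u = -42*exp(-x)/169 - 35*sin(5*x)/338 + 42*cos(5*x)/169 + 137*x*exp(-x)/26

Characteristic equation r² + 2r + 1 = 0 has discriminant (2)² - 4·(1) = 0, so r = -1 is a repeated root.
Hence u_h = (C1 + C2*x)*exp(-x).
Try u_p = A*cos(5*x) + B*sin(5*x). Substituting and equating the coefficients of cos(5x) and sin(5x) gives A = 42/169, B = -35/338, so u_p = -35*sin(5*x)/338 + 42*cos(5*x)/169.
General solution: u = -35*sin(5*x)/338 + 42*cos(5*x)/169 + C1*exp(-x) + C2*x*exp(-x).
Apply the initial conditions: u(0) = 42/169 + C1 = 0 and u'(0) = -175/338 + C2 - C1 = 5. Solving gives C1 = -42/169, C2 = 137/26.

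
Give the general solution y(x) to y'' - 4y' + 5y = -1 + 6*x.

y = 19/25 + 6*x/5 + C1*cos(x)*exp(2*x) + C2*exp(2*x)*sin(x)

Characteristic equation r² - 4r + 5 = 0 has discriminant (-4)² - 4·(5) = -4 < 0, so r = 2 ± i.
Hence y_h = C1*cos(x)*exp(2*x) + C2*exp(2*x)*sin(x).
For the particular solution try y_p = A0 + A1*x. Substituting and matching coefficients of each power of x gives A0 = 19/25, A1 = 6/5, so y_p = 19/25 + 6*x/5.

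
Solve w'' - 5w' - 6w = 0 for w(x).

w = C1*exp(-x) + C2*exp(6*x)

Characteristic equation r² - 5r - 6 = 0 factors as (r + 1)(r - 6) = 0, so r = -1, 6.
Hence w_h = C1*exp(-x) + C2*exp(6*x).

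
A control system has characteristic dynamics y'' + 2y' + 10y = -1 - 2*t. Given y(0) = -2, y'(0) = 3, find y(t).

Characteristic equation r² + 2r + 10 = 0 has discriminant (2)² - 4·(10) = -36 < 0, so r = -1 ± 3i.
Hence y_h = C1*cos(3*t)*exp(-t) + C2*exp(-t)*sin(3*t).
For the particular solution try y_p = A0 + A1*t. Substituting and matching coefficients of each power of t gives A0 = -3/50, A1 = -1/5, so y_p = -3/50 - t/5.
General solution: y = -3/50 - t/5 + C1*cos(3*t)*exp(-t) + C2*exp(-t)*sin(3*t).
Apply the initial conditions: y(0) = -3/50 + C1 = -2 and y'(0) = -1/5 - C1 + 3*C2 = 3. Solving gives C1 = -97/50, C2 = 21/50.

y = -3/50 - t/5 - 97*cos(3*t)*exp(-t)/50 + 21*exp(-t)*sin(3*t)/50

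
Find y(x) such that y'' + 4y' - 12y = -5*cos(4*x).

y = -sin(4*x)/13 + 7*cos(4*x)/52 + C1*exp(-6*x) + C2*exp(2*x)

Characteristic equation r² + 4r - 12 = 0 factors as (r + 6)(r - 2) = 0, so r = -6, 2.
Hence y_h = C1*exp(-6*x) + C2*exp(2*x).
Try y_p = A*cos(4*x) + B*sin(4*x). Substituting and equating the coefficients of cos(4x) and sin(4x) gives A = 7/52, B = -1/13, so y_p = -sin(4*x)/13 + 7*cos(4*x)/52.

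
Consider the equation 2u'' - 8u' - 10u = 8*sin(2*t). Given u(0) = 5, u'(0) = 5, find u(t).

Divide through by 2: u'' - 4u' - 5u = 4*sin(2*t).
Characteristic equation r² - 4r - 5 = 0 factors as (r + 1)(r - 5) = 0, so r = -1, 5.
Hence u_h = C1*exp(-t) + C2*exp(5*t).
Try u_p = A*cos(2*t) + B*sin(2*t). Substituting and equating the coefficients of cos(2t) and sin(2t) gives A = 32/145, B = -36/145, so u_p = -36*sin(2*t)/145 + 32*cos(2*t)/145.
General solution: u = -36*sin(2*t)/145 + 32*cos(2*t)/145 + C1*exp(-t) + C2*exp(5*t).
Apply the initial conditions: u(0) = 32/145 + C1 + C2 = 5 and u'(0) = -72/145 - C1 + 5*C2 = 5. Solving gives C1 = 46/15, C2 = 149/87.

u = -36*sin(2*t)/145 + 32*cos(2*t)/145 + 46*exp(-t)/15 + 149*exp(5*t)/87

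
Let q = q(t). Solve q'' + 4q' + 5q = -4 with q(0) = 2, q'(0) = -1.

Characteristic equation r² + 4r + 5 = 0 has discriminant (4)² - 4·(5) = -4 < 0, so r = -2 ± i.
Hence q_h = C1*cos(t)*exp(-2*t) + C2*exp(-2*t)*sin(t).
For the particular solution try q_p = A0. Substituting and matching coefficients of each power of t gives A0 = -4/5, so q_p = -4/5.
General solution: q = -4/5 + C1*cos(t)*exp(-2*t) + C2*exp(-2*t)*sin(t).
Apply the initial conditions: q(0) = -4/5 + C1 = 2 and q'(0) = C2 - 2*C1 = -1. Solving gives C1 = 14/5, C2 = 23/5.

q = -4/5 + 14*cos(t)*exp(-2*t)/5 + 23*exp(-2*t)*sin(t)/5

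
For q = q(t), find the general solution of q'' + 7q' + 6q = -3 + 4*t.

Characteristic equation r² + 7r + 6 = 0 factors as (r + 6)(r + 1) = 0, so r = -6, -1.
Hence q_h = C1*exp(-6*t) + C2*exp(-t).
For the particular solution try q_p = A0 + A1*t. Substituting and matching coefficients of each power of t gives A0 = -23/18, A1 = 2/3, so q_p = -23/18 + 2*t/3.

q = -23/18 + 2*t/3 + C1*exp(-6*t) + C2*exp(-t)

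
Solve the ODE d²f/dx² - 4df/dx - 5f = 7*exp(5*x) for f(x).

f = C1*exp(5*x) + C2*exp(-x) + 7*x*exp(5*x)/6

Characteristic equation r² - 4r - 5 = 0 factors as (r - 5)(r + 1) = 0, so r = 5, -1.
Hence f_h = C1*exp(5*x) + C2*exp(-x).
Since exp(5*x) solves the homogeneous equation (r = 5 is a root of multiplicity 1), multiply the trial by x. Try f_p = A*x*exp(5*x). Substituting into the equation and dividing by exp(5*x) gives A = 7/6, so f_p = 7*x*exp(5*x)/6.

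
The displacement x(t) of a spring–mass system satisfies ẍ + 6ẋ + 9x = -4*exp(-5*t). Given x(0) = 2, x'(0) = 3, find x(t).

Characteristic equation r² + 6r + 9 = 0 has discriminant (6)² - 4·(9) = 0, so r = -3 is a repeated root.
Hence x_h = (C1 + C2*t)*exp(-3*t).
Try x_p = A*exp(-5*t). Substituting into the equation and dividing by exp(-5*t) gives A = -1, so x_p = -exp(-5*t).
General solution: x = -exp(-5*t) + C1*exp(-3*t) + C2*t*exp(-3*t).
Apply the initial conditions: x(0) = -1 + C1 = 2 and x'(0) = 5 + C2 - 3*C1 = 3. Solving gives C1 = 3, C2 = 7.

x = -exp(-5*t) + 3*exp(-3*t) + 7*t*exp(-3*t)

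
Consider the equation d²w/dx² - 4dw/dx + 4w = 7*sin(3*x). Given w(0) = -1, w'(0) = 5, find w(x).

w = -253*exp(2*x)/169 - 35*sin(3*x)/169 + 84*cos(3*x)/169 + 112*x*exp(2*x)/13

Characteristic equation r² - 4r + 4 = 0 has discriminant (-4)² - 4·(4) = 0, so r = 2 is a repeated root.
Hence w_h = (C1 + C2*x)*exp(2*x).
Try w_p = A*cos(3*x) + B*sin(3*x). Substituting and equating the coefficients of cos(3x) and sin(3x) gives A = 84/169, B = -35/169, so w_p = -35*sin(3*x)/169 + 84*cos(3*x)/169.
General solution: w = -35*sin(3*x)/169 + 84*cos(3*x)/169 + C1*exp(2*x) + C2*x*exp(2*x).
Apply the initial conditions: w(0) = 84/169 + C1 = -1 and w'(0) = -105/169 + C2 + 2*C1 = 5. Solving gives C1 = -253/169, C2 = 112/13.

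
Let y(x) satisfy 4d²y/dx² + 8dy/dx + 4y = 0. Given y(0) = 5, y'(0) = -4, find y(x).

y = 5*exp(-x) + x*exp(-x)

Divide through by 4: y'' + 2y' + y = 0.
Characteristic equation r² + 2r + 1 = 0 has discriminant (2)² - 4·(1) = 0, so r = -1 is a repeated root.
Hence y_h = (C1 + C2*x)*exp(-x).
Apply the initial conditions: y(0) = C1 = 5 and y'(0) = C2 - C1 = -4. Solving gives C1 = 5, C2 = 1.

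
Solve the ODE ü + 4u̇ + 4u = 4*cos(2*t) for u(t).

u = sin(2*t)/2 + C1*exp(-2*t) + C2*t*exp(-2*t)

Characteristic equation r² + 4r + 4 = 0 has discriminant (4)² - 4·(4) = 0, so r = -2 is a repeated root.
Hence u_h = (C1 + C2*t)*exp(-2*t).
Try u_p = A*cos(2*t) + B*sin(2*t). Substituting and equating the coefficients of cos(2t) and sin(2t) gives A = 0, B = 1/2, so u_p = sin(2*t)/2.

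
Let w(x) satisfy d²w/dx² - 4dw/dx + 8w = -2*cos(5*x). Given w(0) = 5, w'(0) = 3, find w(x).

Characteristic equation r² - 4r + 8 = 0 has discriminant (-4)² - 4·(8) = -16 < 0, so r = 2 ± 2i.
Hence w_h = C1*cos(2*x)*exp(2*x) + C2*exp(2*x)*sin(2*x).
Try w_p = A*cos(5*x) + B*sin(5*x). Substituting and equating the coefficients of cos(5x) and sin(5x) gives A = 34/689, B = 40/689, so w_p = 34*cos(5*x)/689 + 40*sin(5*x)/689.
General solution: w = 34*cos(5*x)/689 + 40*sin(5*x)/689 + C1*cos(2*x)*exp(2*x) + C2*exp(2*x)*sin(2*x).
Apply the initial conditions: w(0) = 34/689 + C1 = 5 and w'(0) = 200/689 + 2*C1 + 2*C2 = 3. Solving gives C1 = 3411/689, C2 = -4955/1378.

w = 34*cos(5*x)/689 + 40*sin(5*x)/689 - 4955*exp(2*x)*sin(2*x)/1378 + 3411*cos(2*x)*exp(2*x)/689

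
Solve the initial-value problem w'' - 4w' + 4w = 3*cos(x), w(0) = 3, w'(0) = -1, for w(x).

Characteristic equation r² - 4r + 4 = 0 has discriminant (-4)² - 4·(4) = 0, so r = 2 is a repeated root.
Hence w_h = (C1 + C2*x)*exp(2*x).
Try w_p = A*cos(x) + B*sin(x). Substituting and equating the coefficients of cos(x) and sin(x) gives A = 9/25, B = -12/25, so w_p = -12*sin(x)/25 + 9*cos(x)/25.
General solution: w = -12*sin(x)/25 + 9*cos(x)/25 + C1*exp(2*x) + C2*x*exp(2*x).
Apply the initial conditions: w(0) = 9/25 + C1 = 3 and w'(0) = -12/25 + C2 + 2*C1 = -1. Solving gives C1 = 66/25, C2 = -29/5.

w = -12*sin(x)/25 + 9*cos(x)/25 + 66*exp(2*x)/25 - 29*x*exp(2*x)/5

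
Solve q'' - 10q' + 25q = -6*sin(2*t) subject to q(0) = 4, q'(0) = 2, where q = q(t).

q = -126*sin(2*t)/841 - 120*cos(2*t)/841 + 3484*exp(5*t)/841 - 534*t*exp(5*t)/29

Characteristic equation r² - 10r + 25 = 0 has discriminant (-10)² - 4·(25) = 0, so r = 5 is a repeated root.
Hence q_h = (C1 + C2*t)*exp(5*t).
Try q_p = A*cos(2*t) + B*sin(2*t). Substituting and equating the coefficients of cos(2t) and sin(2t) gives A = -120/841, B = -126/841, so q_p = -126*sin(2*t)/841 - 120*cos(2*t)/841.
General solution: q = -126*sin(2*t)/841 - 120*cos(2*t)/841 + C1*exp(5*t) + C2*t*exp(5*t).
Apply the initial conditions: q(0) = -120/841 + C1 = 4 and q'(0) = -252/841 + C2 + 5*C1 = 2. Solving gives C1 = 3484/841, C2 = -534/29.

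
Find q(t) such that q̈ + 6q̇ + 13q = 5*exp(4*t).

Characteristic equation r² + 6r + 13 = 0 has discriminant (6)² - 4·(13) = -16 < 0, so r = -3 ± 2i.
Hence q_h = C1*cos(2*t)*exp(-3*t) + C2*exp(-3*t)*sin(2*t).
Try q_p = A*exp(4*t). Substituting into the equation and dividing by exp(4*t) gives A = 5/53, so q_p = 5*exp(4*t)/53.

q = 5*exp(4*t)/53 + C1*cos(2*t)*exp(-3*t) + C2*exp(-3*t)*sin(2*t)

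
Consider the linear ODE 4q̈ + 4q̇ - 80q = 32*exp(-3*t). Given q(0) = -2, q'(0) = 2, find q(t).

Divide through by 4: q'' + q' - 20q = 8*exp(-3*t).
Characteristic equation r² + r - 20 = 0 factors as (r - 4)(r + 5) = 0, so r = 4, -5.
Hence q_h = C1*exp(4*t) + C2*exp(-5*t).
Try q_p = A*exp(-3*t). Substituting into the equation and dividing by exp(-3*t) gives A = -4/7, so q_p = -4*exp(-3*t)/7.
General solution: q = -4*exp(-3*t)/7 + C1*exp(4*t) + C2*exp(-5*t).
Apply the initial conditions: q(0) = -4/7 + C1 + C2 = -2 and q'(0) = 12/7 - 5*C2 + 4*C1 = 2. Solving gives C1 = -16/21, C2 = -2/3.

q = -16*exp(4*t)/21 - 4*exp(-3*t)/7 - 2*exp(-5*t)/3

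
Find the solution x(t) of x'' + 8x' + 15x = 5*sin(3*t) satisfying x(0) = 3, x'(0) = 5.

Characteristic equation r² + 8r + 15 = 0 factors as (r + 5)(r + 3) = 0, so r = -5, -3.
Hence x_h = C1*exp(-5*t) + C2*exp(-3*t).
Try x_p = A*cos(3*t) + B*sin(3*t). Substituting and equating the coefficients of cos(3t) and sin(3t) gives A = -10/51, B = 5/102, so x_p = -10*cos(3*t)/51 + 5*sin(3*t)/102.
General solution: x = -10*cos(3*t)/51 + 5*sin(3*t)/102 + C1*exp(-5*t) + C2*exp(-3*t).
Apply the initial conditions: x(0) = -10/51 + C1 + C2 = 3 and x'(0) = 5/34 - 5*C1 - 3*C2 = 5. Solving gives C1 = -491/68, C2 = 125/12.

x = -491*exp(-5*t)/68 - 10*cos(3*t)/51 + 5*sin(3*t)/102 + 125*exp(-3*t)/12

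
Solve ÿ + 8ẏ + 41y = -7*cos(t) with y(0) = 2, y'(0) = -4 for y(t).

y = -35*cos(t)/208 - 7*sin(t)/208 + 451*cos(5*t)*exp(-4*t)/208 + 979*exp(-4*t)*sin(5*t)/1040

Characteristic equation r² + 8r + 41 = 0 has discriminant (8)² - 4·(41) = -100 < 0, so r = -4 ± 5i.
Hence y_h = C1*cos(5*t)*exp(-4*t) + C2*exp(-4*t)*sin(5*t).
Try y_p = A*cos(t) + B*sin(t). Substituting and equating the coefficients of cos(t) and sin(t) gives A = -35/208, B = -7/208, so y_p = -35*cos(t)/208 - 7*sin(t)/208.
General solution: y = -35*cos(t)/208 - 7*sin(t)/208 + C1*cos(5*t)*exp(-4*t) + C2*exp(-4*t)*sin(5*t).
Apply the initial conditions: y(0) = -35/208 + C1 = 2 and y'(0) = -7/208 - 4*C1 + 5*C2 = -4. Solving gives C1 = 451/208, C2 = 979/1040.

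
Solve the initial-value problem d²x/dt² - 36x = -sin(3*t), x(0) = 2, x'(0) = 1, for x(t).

Characteristic equation r² - 36 = 0 factors as (r + 6)(r - 6) = 0, so r = -6, 6.
Hence x_h = C1*exp(-6*t) + C2*exp(6*t).
Try x_p = A*cos(3*t) + B*sin(3*t). Substituting and equating the coefficients of cos(3t) and sin(3t) gives A = 0, B = 1/45, so x_p = sin(3*t)/45.
General solution: x = sin(3*t)/45 + C1*exp(-6*t) + C2*exp(6*t).
Apply the initial conditions: x(0) = C1 + C2 = 2 and x'(0) = 1/15 - 6*C1 + 6*C2 = 1. Solving gives C1 = 83/90, C2 = 97/90.

x = sin(3*t)/45 + 83*exp(-6*t)/90 + 97*exp(6*t)/90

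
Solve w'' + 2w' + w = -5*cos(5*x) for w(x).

w = -25*sin(5*x)/338 + 30*cos(5*x)/169 + C1*exp(-x) + C2*x*exp(-x)

Characteristic equation r² + 2r + 1 = 0 has discriminant (2)² - 4·(1) = 0, so r = -1 is a repeated root.
Hence w_h = (C1 + C2*x)*exp(-x).
Try w_p = A*cos(5*x) + B*sin(5*x). Substituting and equating the coefficients of cos(5x) and sin(5x) gives A = 30/169, B = -25/338, so w_p = -25*sin(5*x)/338 + 30*cos(5*x)/169.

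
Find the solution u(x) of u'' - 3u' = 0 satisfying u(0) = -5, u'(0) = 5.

u = -20/3 + 5*exp(3*x)/3

Characteristic equation r² - 3r = 0 factors as (r - 3)r = 0, so r = 3, 0.
Hence u_h = C1*exp(3*x) + C2.
Apply the initial conditions: u(0) = C1 + C2 = -5 and u'(0) = 3*C1 = 5. Solving gives C1 = 5/3, C2 = -20/3.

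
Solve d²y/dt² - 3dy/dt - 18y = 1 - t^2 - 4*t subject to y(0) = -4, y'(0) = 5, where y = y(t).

y = -1/12 - 764*exp(-3*t)/243 - 751*exp(6*t)/972 + t**2/18 + 11*t/54

Characteristic equation r² - 3r - 18 = 0 factors as (r + 3)(r - 6) = 0, so r = -3, 6.
Hence y_h = C1*exp(-3*t) + C2*exp(6*t).
For the particular solution try y_p = A0 + A1*t + A2*t^2. Substituting and matching coefficients of each power of t gives A0 = -1/12, A1 = 11/54, A2 = 1/18, so y_p = -1/12 + t^2/18 + 11*t/54.
General solution: y = -1/12 + t^2/18 + 11*t/54 + C1*exp(-3*t) + C2*exp(6*t).
Apply the initial conditions: y(0) = -1/12 + C1 + C2 = -4 and y'(0) = 11/54 - 3*C1 + 6*C2 = 5. Solving gives C1 = -764/243, C2 = -751/972.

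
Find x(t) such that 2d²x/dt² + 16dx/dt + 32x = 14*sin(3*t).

x = -168*cos(3*t)/625 + 49*sin(3*t)/625 + C1*exp(-4*t) + C2*t*exp(-4*t)

Divide through by 2: x'' + 8x' + 16x = 7*sin(3*t).
Characteristic equation r² + 8r + 16 = 0 has discriminant (8)² - 4·(16) = 0, so r = -4 is a repeated root.
Hence x_h = (C1 + C2*t)*exp(-4*t).
Try x_p = A*cos(3*t) + B*sin(3*t). Substituting and equating the coefficients of cos(3t) and sin(3t) gives A = -168/625, B = 49/625, so x_p = -168*cos(3*t)/625 + 49*sin(3*t)/625.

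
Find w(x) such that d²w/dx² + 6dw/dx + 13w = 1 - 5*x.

Characteristic equation r² + 6r + 13 = 0 has discriminant (6)² - 4·(13) = -16 < 0, so r = -3 ± 2i.
Hence w_h = C1*cos(2*x)*exp(-3*x) + C2*exp(-3*x)*sin(2*x).
For the particular solution try w_p = A0 + A1*x. Substituting and matching coefficients of each power of x gives A0 = 43/169, A1 = -5/13, so w_p = 43/169 - 5*x/13.

w = 43/169 - 5*x/13 + C1*cos(2*x)*exp(-3*x) + C2*exp(-3*x)*sin(2*x)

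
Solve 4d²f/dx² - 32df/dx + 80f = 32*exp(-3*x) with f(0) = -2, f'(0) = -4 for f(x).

f = 8*exp(-3*x)/53 - 114*cos(2*x)*exp(4*x)/53 + 134*exp(4*x)*sin(2*x)/53

Divide through by 4: f'' - 8f' + 20f = 8*exp(-3*x).
Characteristic equation r² - 8r + 20 = 0 has discriminant (-8)² - 4·(20) = -16 < 0, so r = 4 ± 2i.
Hence f_h = C1*cos(2*x)*exp(4*x) + C2*exp(4*x)*sin(2*x).
Try f_p = A*exp(-3*x). Substituting into the equation and dividing by exp(-3*x) gives A = 8/53, so f_p = 8*exp(-3*x)/53.
General solution: f = 8*exp(-3*x)/53 + C1*cos(2*x)*exp(4*x) + C2*exp(4*x)*sin(2*x).
Apply the initial conditions: f(0) = 8/53 + C1 = -2 and f'(0) = -24/53 + 2*C2 + 4*C1 = -4. Solving gives C1 = -114/53, C2 = 134/53.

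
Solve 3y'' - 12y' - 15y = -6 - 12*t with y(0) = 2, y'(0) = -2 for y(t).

Divide through by 3: y'' - 4y' - 5y = -2 - 4*t.
Characteristic equation r² - 4r - 5 = 0 factors as (r - 5)(r + 1) = 0, so r = 5, -1.
Hence y_h = C1*exp(5*t) + C2*exp(-t).
For the particular solution try y_p = A0 + A1*t. Substituting and matching coefficients of each power of t gives A0 = -6/25, A1 = 4/5, so y_p = -6/25 + 4*t/5.
General solution: y = -6/25 + 4*t/5 + C1*exp(5*t) + C2*exp(-t).
Apply the initial conditions: y(0) = -6/25 + C1 + C2 = 2 and y'(0) = 4/5 - C2 + 5*C1 = -2. Solving gives C1 = -7/75, C2 = 7/3.

y = -6/25 - 7*exp(5*t)/75 + 4*t/5 + 7*exp(-t)/3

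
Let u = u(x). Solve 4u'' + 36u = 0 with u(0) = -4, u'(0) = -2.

Divide through by 4: u'' + 9u = 0.
Characteristic equation r² + 9 = 0 has discriminant (0)² - 4·(9) = -36 < 0, so r = ± 3i.
Hence u_h = C1*cos(3*x) + C2*sin(3*x).
Apply the initial conditions: u(0) = C1 = -4 and u'(0) = 3*C2 = -2. Solving gives C1 = -4, C2 = -2/3.

u = -4*cos(3*x) - 2*sin(3*x)/3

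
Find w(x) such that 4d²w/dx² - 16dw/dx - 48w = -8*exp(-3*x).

w = -2*exp(-3*x)/9 + C1*exp(-2*x) + C2*exp(6*x)

Divide through by 4: w'' - 4w' - 12w = -2*exp(-3*x).
Characteristic equation r² - 4r - 12 = 0 factors as (r + 2)(r - 6) = 0, so r = -2, 6.
Hence w_h = C1*exp(-2*x) + C2*exp(6*x).
Try w_p = A*exp(-3*x). Substituting into the equation and dividing by exp(-3*x) gives A = -2/9, so w_p = -2*exp(-3*x)/9.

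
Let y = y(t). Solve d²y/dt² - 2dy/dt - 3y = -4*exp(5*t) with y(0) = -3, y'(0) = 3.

y = exp(3*t)/2 - 19*exp(-t)/6 - exp(5*t)/3

Characteristic equation r² - 2r - 3 = 0 factors as (r + 1)(r - 3) = 0, so r = -1, 3.
Hence y_h = C1*exp(-t) + C2*exp(3*t).
Try y_p = A*exp(5*t). Substituting into the equation and dividing by exp(5*t) gives A = -1/3, so y_p = -exp(5*t)/3.
General solution: y = -exp(5*t)/3 + C1*exp(-t) + C2*exp(3*t).
Apply the initial conditions: y(0) = -1/3 + C1 + C2 = -3 and y'(0) = -5/3 - C1 + 3*C2 = 3. Solving gives C1 = -19/6, C2 = 1/2.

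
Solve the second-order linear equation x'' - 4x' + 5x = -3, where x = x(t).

Characteristic equation r² - 4r + 5 = 0 has discriminant (-4)² - 4·(5) = -4 < 0, so r = 2 ± i.
Hence x_h = C1*cos(t)*exp(2*t) + C2*exp(2*t)*sin(t).
For the particular solution try x_p = A0. Substituting and matching coefficients of each power of t gives A0 = -3/5, so x_p = -3/5.

x = -3/5 + C1*cos(t)*exp(2*t) + C2*exp(2*t)*sin(t)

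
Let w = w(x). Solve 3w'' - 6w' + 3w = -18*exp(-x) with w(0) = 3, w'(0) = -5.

w = -3*exp(-x)/2 + 9*exp(x)/2 - 11*x*exp(x)

Divide through by 3: w'' - 2w' + w = -6*exp(-x).
Characteristic equation r² - 2r + 1 = 0 has discriminant (-2)² - 4·(1) = 0, so r = 1 is a repeated root.
Hence w_h = (C1 + C2*x)*exp(x).
Try w_p = A*exp(-x). Substituting into the equation and dividing by exp(-x) gives A = -3/2, so w_p = -3*exp(-x)/2.
General solution: w = -3*exp(-x)/2 + C1*exp(x) + C2*x*exp(x).
Apply the initial conditions: w(0) = -3/2 + C1 = 3 and w'(0) = 3/2 + C1 + C2 = -5. Solving gives C1 = 9/2, C2 = -11.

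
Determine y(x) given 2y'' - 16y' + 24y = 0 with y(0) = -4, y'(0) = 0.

Divide through by 2: y'' - 8y' + 12y = 0.
Characteristic equation r² - 8r + 12 = 0 factors as (r - 2)(r - 6) = 0, so r = 2, 6.
Hence y_h = C1*exp(2*x) + C2*exp(6*x).
Apply the initial conditions: y(0) = C1 + C2 = -4 and y'(0) = 2*C1 + 6*C2 = 0. Solving gives C1 = -6, C2 = 2.

y = -6*exp(2*x) + 2*exp(6*x)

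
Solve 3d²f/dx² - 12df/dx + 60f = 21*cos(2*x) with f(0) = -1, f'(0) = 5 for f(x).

Divide through by 3: f'' - 4f' + 20f = 7*cos(2*x).
Characteristic equation r² - 4r + 20 = 0 has discriminant (-4)² - 4·(20) = -64 < 0, so r = 2 ± 4i.
Hence f_h = C1*cos(4*x)*exp(2*x) + C2*exp(2*x)*sin(4*x).
Try f_p = A*cos(2*x) + B*sin(2*x). Substituting and equating the coefficients of cos(2x) and sin(2x) gives A = 7/20, B = -7/40, so f_p = -7*sin(2*x)/40 + 7*cos(2*x)/20.
General solution: f = -7*sin(2*x)/40 + 7*cos(2*x)/20 + C1*cos(4*x)*exp(2*x) + C2*exp(2*x)*sin(4*x).
Apply the initial conditions: f(0) = 7/20 + C1 = -1 and f'(0) = -7/20 + 2*C1 + 4*C2 = 5. Solving gives C1 = -27/20, C2 = 161/80.

f = -7*sin(2*x)/40 + 7*cos(2*x)/20 - 27*cos(4*x)*exp(2*x)/20 + 161*exp(2*x)*sin(4*x)/80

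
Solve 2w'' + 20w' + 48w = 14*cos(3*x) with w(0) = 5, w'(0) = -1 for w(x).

w = -271*exp(-6*x)/30 + 7*cos(3*x)/75 + 14*sin(3*x)/75 + 697*exp(-4*x)/50

Divide through by 2: w'' + 10w' + 24w = 7*cos(3*x).
Characteristic equation r² + 10r + 24 = 0 factors as (r + 4)(r + 6) = 0, so r = -4, -6.
Hence w_h = C1*exp(-4*x) + C2*exp(-6*x).
Try w_p = A*cos(3*x) + B*sin(3*x). Substituting and equating the coefficients of cos(3x) and sin(3x) gives A = 7/75, B = 14/75, so w_p = 7*cos(3*x)/75 + 14*sin(3*x)/75.
General solution: w = 7*cos(3*x)/75 + 14*sin(3*x)/75 + C1*exp(-4*x) + C2*exp(-6*x).
Apply the initial conditions: w(0) = 7/75 + C1 + C2 = 5 and w'(0) = 14/25 - 6*C2 - 4*C1 = -1. Solving gives C1 = 697/50, C2 = -271/30.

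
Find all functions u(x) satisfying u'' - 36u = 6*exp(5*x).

u = -6*exp(5*x)/11 + C1*exp(6*x) + C2*exp(-6*x)

Characteristic equation r² - 36 = 0 factors as (r - 6)(r + 6) = 0, so r = 6, -6.
Hence u_h = C1*exp(6*x) + C2*exp(-6*x).
Try u_p = A*exp(5*x). Substituting into the equation and dividing by exp(5*x) gives A = -6/11, so u_p = -6*exp(5*x)/11.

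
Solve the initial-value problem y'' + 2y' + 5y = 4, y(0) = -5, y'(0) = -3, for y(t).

y = 4/5 - 29*cos(2*t)*exp(-t)/5 - 22*exp(-t)*sin(2*t)/5

Characteristic equation r² + 2r + 5 = 0 has discriminant (2)² - 4·(5) = -16 < 0, so r = -1 ± 2i.
Hence y_h = C1*cos(2*t)*exp(-t) + C2*exp(-t)*sin(2*t).
For the particular solution try y_p = A0. Substituting and matching coefficients of each power of t gives A0 = 4/5, so y_p = 4/5.
General solution: y = 4/5 + C1*cos(2*t)*exp(-t) + C2*exp(-t)*sin(2*t).
Apply the initial conditions: y(0) = 4/5 + C1 = -5 and y'(0) = -C1 + 2*C2 = -3. Solving gives C1 = -29/5, C2 = -22/5.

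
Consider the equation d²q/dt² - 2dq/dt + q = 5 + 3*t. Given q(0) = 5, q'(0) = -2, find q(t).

q = 11 - 6*exp(t) + 3*t + t*exp(t)

Characteristic equation r² - 2r + 1 = 0 has discriminant (-2)² - 4·(1) = 0, so r = 1 is a repeated root.
Hence q_h = (C1 + C2*t)*exp(t).
For the particular solution try q_p = A0 + A1*t. Substituting and matching coefficients of each power of t gives A0 = 11, A1 = 3, so q_p = 11 + 3*t.
General solution: q = 11 + 3*t + C1*exp(t) + C2*t*exp(t).
Apply the initial conditions: q(0) = 11 + C1 = 5 and q'(0) = 3 + C1 + C2 = -2. Solving gives C1 = -6, C2 = 1.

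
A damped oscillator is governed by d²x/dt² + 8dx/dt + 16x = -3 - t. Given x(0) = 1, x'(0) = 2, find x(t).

Characteristic equation r² + 8r + 16 = 0 has discriminant (8)² - 4·(16) = 0, so r = -4 is a repeated root.
Hence x_h = (C1 + C2*t)*exp(-4*t).
For the particular solution try x_p = A0 + A1*t. Substituting and matching coefficients of each power of t gives A0 = -5/32, A1 = -1/16, so x_p = -5/32 - t/16.
General solution: x = -5/32 - t/16 + C1*exp(-4*t) + C2*t*exp(-4*t).
Apply the initial conditions: x(0) = -5/32 + C1 = 1 and x'(0) = -1/16 + C2 - 4*C1 = 2. Solving gives C1 = 37/32, C2 = 107/16.

x = -5/32 - t/16 + 37*exp(-4*t)/32 + 107*t*exp(-4*t)/16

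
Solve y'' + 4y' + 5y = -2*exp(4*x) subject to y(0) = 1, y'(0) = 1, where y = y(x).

y = -2*exp(4*x)/37 + 39*cos(x)*exp(-2*x)/37 + 123*exp(-2*x)*sin(x)/37

Characteristic equation r² + 4r + 5 = 0 has discriminant (4)² - 4·(5) = -4 < 0, so r = -2 ± i.
Hence y_h = C1*cos(x)*exp(-2*x) + C2*exp(-2*x)*sin(x).
Try y_p = A*exp(4*x). Substituting into the equation and dividing by exp(4*x) gives A = -2/37, so y_p = -2*exp(4*x)/37.
General solution: y = -2*exp(4*x)/37 + C1*cos(x)*exp(-2*x) + C2*exp(-2*x)*sin(x).
Apply the initial conditions: y(0) = -2/37 + C1 = 1 and y'(0) = -8/37 + C2 - 2*C1 = 1. Solving gives C1 = 39/37, C2 = 123/37.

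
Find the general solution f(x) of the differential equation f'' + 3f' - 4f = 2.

Characteristic equation r² + 3r - 4 = 0 factors as (r + 4)(r - 1) = 0, so r = -4, 1.
Hence f_h = C1*exp(-4*x) + C2*exp(x).
For the particular solution try f_p = A0. Substituting and matching coefficients of each power of x gives A0 = -1/2, so f_p = -1/2.

f = -1/2 + C1*exp(-4*x) + C2*exp(x)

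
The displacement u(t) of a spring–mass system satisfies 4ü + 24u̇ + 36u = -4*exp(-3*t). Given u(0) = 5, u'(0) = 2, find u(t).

u = 5*exp(-3*t) + 17*t*exp(-3*t) - t**2*exp(-3*t)/2

Divide through by 4: u'' + 6u' + 9u = -exp(-3*t).
Characteristic equation r² + 6r + 9 = 0 has discriminant (6)² - 4·(9) = 0, so r = -3 is a repeated root.
Hence u_h = (C1 + C2*t)*exp(-3*t).
Since exp(-3*t) solves the homogeneous equation (r = -3 is a root of multiplicity 2), multiply the trial by t^2. Try u_p = A*t^2*exp(-3*t). Substituting into the equation and dividing by exp(-3*t) gives A = -1/2, so u_p = -t^2*exp(-3*t)/2.
General solution: u = C1*exp(-3*t) - t^2*exp(-3*t)/2 + C2*t*exp(-3*t).
Apply the initial conditions: u(0) = C1 = 5 and u'(0) = C2 - 3*C1 = 2. Solving gives C1 = 5, C2 = 17.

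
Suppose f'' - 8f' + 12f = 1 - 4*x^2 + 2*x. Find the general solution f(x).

f = -5/108 - 5*x/18 - x**2/3 + C1*exp(6*x) + C2*exp(2*x)

Characteristic equation r² - 8r + 12 = 0 factors as (r - 6)(r - 2) = 0, so r = 6, 2.
Hence f_h = C1*exp(6*x) + C2*exp(2*x).
For the particular solution try f_p = A0 + A1*x + A2*x^2. Substituting and matching coefficients of each power of x gives A0 = -5/108, A1 = -5/18, A2 = -1/3, so f_p = -5/108 - 5*x/18 - x^2/3.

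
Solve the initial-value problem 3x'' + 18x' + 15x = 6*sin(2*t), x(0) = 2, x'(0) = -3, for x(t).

Divide through by 3: x'' + 6x' + 5x = 2*sin(2*t).
Characteristic equation r² + 6r + 5 = 0 factors as (r + 5)(r + 1) = 0, so r = -5, -1.
Hence x_h = C1*exp(-5*t) + C2*exp(-t).
Try x_p = A*cos(2*t) + B*sin(2*t). Substituting and equating the coefficients of cos(2t) and sin(2t) gives A = -24/145, B = 2/145, so x_p = -24*cos(2*t)/145 + 2*sin(2*t)/145.
General solution: x = -24*cos(2*t)/145 + 2*sin(2*t)/145 + C1*exp(-5*t) + C2*exp(-t).
Apply the initial conditions: x(0) = -24/145 + C1 + C2 = 2 and x'(0) = 4/145 - C2 - 5*C1 = -3. Solving gives C1 = 25/116, C2 = 39/20.

x = -24*cos(2*t)/145 + 2*sin(2*t)/145 + 25*exp(-5*t)/116 + 39*exp(-t)/20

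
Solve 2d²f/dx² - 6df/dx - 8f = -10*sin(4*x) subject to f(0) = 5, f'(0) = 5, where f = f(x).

Divide through by 2: f'' - 3f' - 4f = -5*sin(4*x).
Characteristic equation r² - 3r - 4 = 0 factors as (r - 4)(r + 1) = 0, so r = 4, -1.
Hence f_h = C1*exp(4*x) + C2*exp(-x).
Try f_p = A*cos(4*x) + B*sin(4*x). Substituting and equating the coefficients of cos(4x) and sin(4x) gives A = -15/136, B = 25/136, so f_p = -15*cos(4*x)/136 + 25*sin(4*x)/136.
General solution: f = -15*cos(4*x)/136 + 25*sin(4*x)/136 + C1*exp(4*x) + C2*exp(-x).
Apply the initial conditions: f(0) = -15/136 + C1 + C2 = 5 and f'(0) = 25/34 - C2 + 4*C1 = 5. Solving gives C1 = 15/8, C2 = 55/17.

f = -15*cos(4*x)/136 + 15*exp(4*x)/8 + 25*sin(4*x)/136 + 55*exp(-x)/17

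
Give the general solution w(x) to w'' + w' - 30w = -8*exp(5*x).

w = C1*exp(-6*x) + C2*exp(5*x) - 8*x*exp(5*x)/11

Characteristic equation r² + r - 30 = 0 factors as (r + 6)(r - 5) = 0, so r = -6, 5.
Hence w_h = C1*exp(-6*x) + C2*exp(5*x).
Since exp(5*x) solves the homogeneous equation (r = 5 is a root of multiplicity 1), multiply the trial by x. Try w_p = A*x*exp(5*x). Substituting into the equation and dividing by exp(5*x) gives A = -8/11, so w_p = -8*x*exp(5*x)/11.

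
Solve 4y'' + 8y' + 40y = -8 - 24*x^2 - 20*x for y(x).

Divide through by 4: y'' + 2y' + 10y = -2 - 6*x^2 - 5*x.
Characteristic equation r² + 2r + 10 = 0 has discriminant (2)² - 4·(10) = -36 < 0, so r = -1 ± 3i.
Hence y_h = C1*cos(3*x)*exp(-x) + C2*exp(-x)*sin(3*x).
For the particular solution try y_p = A0 + A1*x + A2*x^2. Substituting and matching coefficients of each power of x gives A0 = -7/250, A1 = -13/50, A2 = -3/5, so y_p = -7/250 - 13*x/50 - 3*x^2/5.

y = -7/250 - 13*x/50 - 3*x**2/5 + C1*cos(3*x)*exp(-x) + C2*exp(-x)*sin(3*x)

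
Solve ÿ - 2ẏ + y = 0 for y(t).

y = C1*exp(t) + C2*t*exp(t)

Characteristic equation r² - 2r + 1 = 0 has discriminant (-2)² - 4·(1) = 0, so r = 1 is a repeated root.
Hence y_h = (C1 + C2*t)*exp(t).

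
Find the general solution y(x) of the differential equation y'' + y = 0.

Characteristic equation r² + 1 = 0 has discriminant (0)² - 4·(1) = -4 < 0, so r = ± i.
Hence y_h = C1*cos(x) + C2*sin(x).

y = C1*cos(x) + C2*sin(x)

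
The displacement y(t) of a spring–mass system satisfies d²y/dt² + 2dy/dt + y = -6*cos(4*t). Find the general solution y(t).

Characteristic equation r² + 2r + 1 = 0 has discriminant (2)² - 4·(1) = 0, so r = -1 is a repeated root.
Hence y_h = (C1 + C2*t)*exp(-t).
Try y_p = A*cos(4*t) + B*sin(4*t). Substituting and equating the coefficients of cos(4t) and sin(4t) gives A = 90/289, B = -48/289, so y_p = -48*sin(4*t)/289 + 90*cos(4*t)/289.

y = -48*sin(4*t)/289 + 90*cos(4*t)/289 + C1*exp(-t) + C2*t*exp(-t)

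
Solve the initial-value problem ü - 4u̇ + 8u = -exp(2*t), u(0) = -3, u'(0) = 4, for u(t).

Characteristic equation r² - 4r + 8 = 0 has discriminant (-4)² - 4·(8) = -16 < 0, so r = 2 ± 2i.
Hence u_h = C1*cos(2*t)*exp(2*t) + C2*exp(2*t)*sin(2*t).
Try u_p = A*exp(2*t). Substituting into the equation and dividing by exp(2*t) gives A = -1/4, so u_p = -exp(2*t)/4.
General solution: u = -exp(2*t)/4 + C1*cos(2*t)*exp(2*t) + C2*exp(2*t)*sin(2*t).
Apply the initial conditions: u(0) = -1/4 + C1 = -3 and u'(0) = -1/2 + 2*C1 + 2*C2 = 4. Solving gives C1 = -11/4, C2 = 5.

u = -exp(2*t)/4 + 5*exp(2*t)*sin(2*t) - 11*cos(2*t)*exp(2*t)/4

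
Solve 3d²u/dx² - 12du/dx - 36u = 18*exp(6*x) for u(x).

Divide through by 3: u'' - 4u' - 12u = 6*exp(6*x).
Characteristic equation r² - 4r - 12 = 0 factors as (r + 2)(r - 6) = 0, so r = -2, 6.
Hence u_h = C1*exp(-2*x) + C2*exp(6*x).
Since exp(6*x) solves the homogeneous equation (r = 6 is a root of multiplicity 1), multiply the trial by x. Try u_p = A*x*exp(6*x). Substituting into the equation and dividing by exp(6*x) gives A = 3/4, so u_p = 3*x*exp(6*x)/4.

u = C1*exp(-2*x) + C2*exp(6*x) + 3*x*exp(6*x)/4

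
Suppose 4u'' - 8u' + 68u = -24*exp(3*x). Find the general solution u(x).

u = -3*exp(3*x)/10 + C1*cos(4*x)*exp(x) + C2*exp(x)*sin(4*x)

Divide through by 4: u'' - 2u' + 17u = -6*exp(3*x).
Characteristic equation r² - 2r + 17 = 0 has discriminant (-2)² - 4·(17) = -64 < 0, so r = 1 ± 4i.
Hence u_h = C1*cos(4*x)*exp(x) + C2*exp(x)*sin(4*x).
Try u_p = A*exp(3*x). Substituting into the equation and dividing by exp(3*x) gives A = -3/10, so u_p = -3*exp(3*x)/10.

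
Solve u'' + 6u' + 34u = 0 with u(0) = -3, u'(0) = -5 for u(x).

Characteristic equation r² + 6r + 34 = 0 has discriminant (6)² - 4·(34) = -100 < 0, so r = -3 ± 5i.
Hence u_h = C1*cos(5*x)*exp(-3*x) + C2*exp(-3*x)*sin(5*x).
Apply the initial conditions: u(0) = C1 = -3 and u'(0) = -3*C1 + 5*C2 = -5. Solving gives C1 = -3, C2 = -14/5.

u = -3*cos(5*x)*exp(-3*x) - 14*exp(-3*x)*sin(5*x)/5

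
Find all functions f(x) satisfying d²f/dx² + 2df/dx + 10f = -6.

Characteristic equation r² + 2r + 10 = 0 has discriminant (2)² - 4·(10) = -36 < 0, so r = -1 ± 3i.
Hence f_h = C1*cos(3*x)*exp(-x) + C2*exp(-x)*sin(3*x).
For the particular solution try f_p = A0. Substituting and matching coefficients of each power of x gives A0 = -3/5, so f_p = -3/5.

f = -3/5 + C1*cos(3*x)*exp(-x) + C2*exp(-x)*sin(3*x)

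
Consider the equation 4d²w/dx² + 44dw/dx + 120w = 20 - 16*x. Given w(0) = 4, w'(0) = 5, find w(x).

w = 97/450 - 433*exp(-6*x)/18 - 2*x/15 + 696*exp(-5*x)/25

Divide through by 4: w'' + 11w' + 30w = 5 - 4*x.
Characteristic equation r² + 11r + 30 = 0 factors as (r + 5)(r + 6) = 0, so r = -5, -6.
Hence w_h = C1*exp(-5*x) + C2*exp(-6*x).
For the particular solution try w_p = A0 + A1*x. Substituting and matching coefficients of each power of x gives A0 = 97/450, A1 = -2/15, so w_p = 97/450 - 2*x/15.
General solution: w = 97/450 - 2*x/15 + C1*exp(-5*x) + C2*exp(-6*x).
Apply the initial conditions: w(0) = 97/450 + C1 + C2 = 4 and w'(0) = -2/15 - 6*C2 - 5*C1 = 5. Solving gives C1 = 696/25, C2 = -433/18.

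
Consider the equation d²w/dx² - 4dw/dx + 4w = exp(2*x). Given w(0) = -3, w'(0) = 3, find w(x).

Characteristic equation r² - 4r + 4 = 0 has discriminant (-4)² - 4·(4) = 0, so r = 2 is a repeated root.
Hence w_h = (C1 + C2*x)*exp(2*x).
Since exp(2*x) solves the homogeneous equation (r = 2 is a root of multiplicity 2), multiply the trial by x^2. Try w_p = A*x^2*exp(2*x). Substituting into the equation and dividing by exp(2*x) gives A = 1/2, so w_p = x^2*exp(2*x)/2.
General solution: w = C1*exp(2*x) + x^2*exp(2*x)/2 + C2*x*exp(2*x).
Apply the initial conditions: w(0) = C1 = -3 and w'(0) = C2 + 2*C1 = 3. Solving gives C1 = -3, C2 = 9.

w = -3*exp(2*x) + x**2*exp(2*x)/2 + 9*x*exp(2*x)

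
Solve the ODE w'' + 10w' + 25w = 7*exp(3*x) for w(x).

Characteristic equation r² + 10r + 25 = 0 has discriminant (10)² - 4·(25) = 0, so r = -5 is a repeated root.
Hence w_h = (C1 + C2*x)*exp(-5*x).
Try w_p = A*exp(3*x). Substituting into the equation and dividing by exp(3*x) gives A = 7/64, so w_p = 7*exp(3*x)/64.

w = 7*exp(3*x)/64 + C1*exp(-5*x) + C2*x*exp(-5*x)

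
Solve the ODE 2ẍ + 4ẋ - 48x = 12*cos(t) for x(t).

x = -150*cos(t)/629 + 12*sin(t)/629 + C1*exp(-6*t) + C2*exp(4*t)

Divide through by 2: x'' + 2x' - 24x = 6*cos(t).
Characteristic equation r² + 2r - 24 = 0 factors as (r + 6)(r - 4) = 0, so r = -6, 4.
Hence x_h = C1*exp(-6*t) + C2*exp(4*t).
Try x_p = A*cos(t) + B*sin(t). Substituting and equating the coefficients of cos(t) and sin(t) gives A = -150/629, B = 12/629, so x_p = -150*cos(t)/629 + 12*sin(t)/629.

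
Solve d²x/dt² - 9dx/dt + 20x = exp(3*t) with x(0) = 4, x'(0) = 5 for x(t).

x = exp(3*t)/2 + 14*exp(4*t) - 21*exp(5*t)/2

Characteristic equation r² - 9r + 20 = 0 factors as (r - 5)(r - 4) = 0, so r = 5, 4.
Hence x_h = C1*exp(5*t) + C2*exp(4*t).
Try x_p = A*exp(3*t). Substituting into the equation and dividing by exp(3*t) gives A = 1/2, so x_p = exp(3*t)/2.
General solution: x = exp(3*t)/2 + C1*exp(5*t) + C2*exp(4*t).
Apply the initial conditions: x(0) = 1/2 + C1 + C2 = 4 and x'(0) = 3/2 + 4*C2 + 5*C1 = 5. Solving gives C1 = -21/2, C2 = 14.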